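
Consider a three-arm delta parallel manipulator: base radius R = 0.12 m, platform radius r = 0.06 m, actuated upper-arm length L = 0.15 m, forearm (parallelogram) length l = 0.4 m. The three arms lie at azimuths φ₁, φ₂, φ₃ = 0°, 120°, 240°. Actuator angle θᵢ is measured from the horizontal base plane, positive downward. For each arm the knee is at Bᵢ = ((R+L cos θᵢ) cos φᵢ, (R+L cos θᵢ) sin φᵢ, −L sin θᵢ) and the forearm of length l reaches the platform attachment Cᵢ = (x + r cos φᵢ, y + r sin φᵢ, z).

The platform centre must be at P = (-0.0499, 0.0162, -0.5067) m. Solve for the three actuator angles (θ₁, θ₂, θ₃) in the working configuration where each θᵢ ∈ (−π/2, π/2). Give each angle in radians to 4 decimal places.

φ1=0.0° → target in arm frame (-0.0499, 0.0162)
  A=0.1099, B=-0.5067, C=(l²−L²−A²−y'²−z²)/(2L)=-0.4386
  √(A²+B²)=0.5185;  θ1 = -1.3572+2.5792 ≈ 1.2220
arm 2 (φ=120.0°): x'=0.0390, y'=0.0351
  A cos θ + B sin θ = C:  0.0210·cos θ + -0.5067·sin θ = -0.4031
  γ=atan2(-0.5067,0.0210)=-1.5293;  ψ=arccos(-0.7948)=2.4895;  θ2=γ+ψ≈0.9601
rotate P by −φ3: (0.0109, -0.0513, -0.5067)
  e−x'=0.0491;  (l²−L²−(e−x')²−y'²−z²)/2L = -0.4143
  γ=atan2(-0.5067,0.0491)=-1.4742;  ψ=arccos(-0.8138)=2.5215;  θ3=γ+ψ≈1.0472

θ₁ = 1.2220, θ₂ = 0.9601, θ₃ = 1.0472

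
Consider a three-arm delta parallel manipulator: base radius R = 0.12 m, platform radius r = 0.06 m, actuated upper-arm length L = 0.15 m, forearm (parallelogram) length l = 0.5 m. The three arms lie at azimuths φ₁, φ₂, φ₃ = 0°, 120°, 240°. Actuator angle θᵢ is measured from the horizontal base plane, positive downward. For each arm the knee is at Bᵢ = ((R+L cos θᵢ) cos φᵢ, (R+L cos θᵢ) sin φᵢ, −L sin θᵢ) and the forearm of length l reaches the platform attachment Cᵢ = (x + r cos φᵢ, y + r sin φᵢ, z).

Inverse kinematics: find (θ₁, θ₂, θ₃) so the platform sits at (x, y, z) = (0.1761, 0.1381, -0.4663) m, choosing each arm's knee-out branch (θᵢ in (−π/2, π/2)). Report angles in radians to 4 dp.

θ₁ = -0.0874, θ₂ = 0.3491, θ₃ = 0.9599

arm 1 (φ=0.0°): x'=0.1761, y'=0.1381
  A=-0.1161, B=-0.4663, C=(l²−L²−A²−y'²−z²)/(2L)=-0.0750
  θ1 = atan2(B,A) + arccos(C/0.4805) = -0.0874
rotate P by −φ2: (0.0315, -0.2216, -0.4663)
  A cos θ + B sin θ = C:  0.0285·cos θ + -0.4663·sin θ = -0.1328
  γ=atan2(-0.4663,0.0285)=-1.5099;  ψ=arccos(-0.2842)=1.8590;  θ2=γ+ψ≈0.3491
rotate P by −φ3: (-0.2076, 0.0835, -0.4663)
  e−x'=0.2676;  (l²−L²−(e−x')²−y'²−z²)/2L = -0.2285
  √(A²+B²)=0.5377;  θ3 = -1.0497+2.0097 ≈ 0.9599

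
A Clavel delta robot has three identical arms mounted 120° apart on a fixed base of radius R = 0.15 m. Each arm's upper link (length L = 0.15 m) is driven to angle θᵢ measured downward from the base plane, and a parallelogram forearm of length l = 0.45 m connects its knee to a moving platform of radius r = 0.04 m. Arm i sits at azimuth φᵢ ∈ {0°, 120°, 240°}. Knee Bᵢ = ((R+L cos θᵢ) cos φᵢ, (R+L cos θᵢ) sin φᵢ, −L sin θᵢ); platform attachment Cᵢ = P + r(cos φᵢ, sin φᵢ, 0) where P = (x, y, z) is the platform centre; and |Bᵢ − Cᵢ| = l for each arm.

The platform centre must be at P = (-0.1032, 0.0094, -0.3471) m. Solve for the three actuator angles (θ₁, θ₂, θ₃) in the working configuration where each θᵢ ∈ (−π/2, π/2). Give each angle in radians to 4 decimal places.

θ₁ = 0.4362, θ₂ = -0.3495, θ₃ = -0.2619

arm 1 (φ=0.0°): x'=-0.1032, y'=0.0094
  e−x'=0.2132;  (l²−L²−(e−x')²−y'²−z²)/2L = 0.0466
  γ=atan2(-0.3471,0.2132)=-1.0200;  ψ=arccos(0.1144)=1.4562;  θ1=γ+ψ≈0.4362
φ2=120.0° → target in arm frame (0.0597, 0.0847)
  e−x'=0.0503;  (l²−L²−(e−x')²−y'²−z²)/2L = 0.1661
  √(A²+B²)=0.3507;  θ2 = -1.4270+1.0775 ≈ -0.3495
arm 3 (φ=240.0°): x'=0.0435, y'=-0.0941
  A=0.0665, B=-0.3471, C=(l²−L²−A²−y'²−z²)/(2L)=0.1541
  θ3 = atan2(B,A) + arccos(C/0.3534) = -0.2619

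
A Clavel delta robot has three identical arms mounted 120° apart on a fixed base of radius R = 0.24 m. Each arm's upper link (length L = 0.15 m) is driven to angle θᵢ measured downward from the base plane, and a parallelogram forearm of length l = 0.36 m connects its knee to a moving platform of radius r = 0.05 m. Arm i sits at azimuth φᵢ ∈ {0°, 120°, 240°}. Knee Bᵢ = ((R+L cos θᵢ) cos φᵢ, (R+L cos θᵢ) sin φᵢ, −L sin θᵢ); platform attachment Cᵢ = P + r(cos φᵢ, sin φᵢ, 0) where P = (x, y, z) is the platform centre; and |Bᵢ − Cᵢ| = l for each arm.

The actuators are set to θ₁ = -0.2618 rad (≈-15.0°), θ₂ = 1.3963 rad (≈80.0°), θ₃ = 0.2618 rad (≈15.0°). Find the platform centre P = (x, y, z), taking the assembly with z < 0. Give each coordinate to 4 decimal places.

(0.0929, -0.1059, -0.2058)

φ1=0.0°: virtual centre (0.3349, 0.0000, 0.0388), radius l
S2 = (0.2160·cos120.0°, 0.2160·sin120.0°, -0.1477) = (-0.1080, 0.1871, -0.1477)
S3 = (0.3349·cos240.0°, 0.3349·sin240.0°, -0.0388) = (-0.1674, -0.2900, -0.0388)
subtract pairs → two planes through P
linear system: -0.8858x+0.3742y = -0.0452−-0.3731z; -1.0047x+-0.5800y = 0.0000−-0.1553z
Cramer: x(z) = 0.0294-0.3085z;  y(z) = -0.0510+0.2667z
quadratic in z: (1.1663)z²+(0.0836)z+(-0.0322)=0, √Δ=0.3965 → z ∈ {-0.2058, 0.1341}; z = -0.2058 (taking z<0)
x = 0.0929, y = -0.1059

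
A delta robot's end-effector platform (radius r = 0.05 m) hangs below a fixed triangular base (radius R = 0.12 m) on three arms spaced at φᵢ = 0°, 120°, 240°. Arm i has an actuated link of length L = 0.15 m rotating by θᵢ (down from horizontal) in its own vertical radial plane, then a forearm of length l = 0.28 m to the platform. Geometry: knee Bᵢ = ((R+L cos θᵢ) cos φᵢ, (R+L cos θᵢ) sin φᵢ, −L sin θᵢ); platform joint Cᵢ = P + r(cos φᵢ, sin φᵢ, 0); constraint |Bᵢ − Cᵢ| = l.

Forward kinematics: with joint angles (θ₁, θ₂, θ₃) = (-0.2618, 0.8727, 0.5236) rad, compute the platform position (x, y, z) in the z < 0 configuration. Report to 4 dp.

(0.1028, -0.0398, -0.2147)

φ1=0.0°: virtual centre (0.2149, 0.0000, 0.0388), radius l
arm 2 at φ=120.0°: (R−r)+L cos θ2 = 0.1664;  O2 = (-0.0832, 0.1441, -0.1149)
arm 3 at φ=240.0°: (R−r)+L cos θ3 = 0.1999;  O3 = (-0.1000, -0.1731, -0.0750)
|O₂|²−|O₁|² = -0.0068;  |O₃|²−|O₁|² = -0.0021
plane₁₂: -0.5962x+0.2882y+-0.3075z = -0.0068
det = 0.3879;  x = 0.0076+-0.4436z,  y = -0.0078+0.1492z
sphere 1 gives Az²+Bz+C=0 with A=1.2190, B=0.1039, C=-0.0339;  B²−4AC=0.1760;  roots -0.2147, 0.1294;  negative root z = -0.2147
x = 0.1028, y = -0.0398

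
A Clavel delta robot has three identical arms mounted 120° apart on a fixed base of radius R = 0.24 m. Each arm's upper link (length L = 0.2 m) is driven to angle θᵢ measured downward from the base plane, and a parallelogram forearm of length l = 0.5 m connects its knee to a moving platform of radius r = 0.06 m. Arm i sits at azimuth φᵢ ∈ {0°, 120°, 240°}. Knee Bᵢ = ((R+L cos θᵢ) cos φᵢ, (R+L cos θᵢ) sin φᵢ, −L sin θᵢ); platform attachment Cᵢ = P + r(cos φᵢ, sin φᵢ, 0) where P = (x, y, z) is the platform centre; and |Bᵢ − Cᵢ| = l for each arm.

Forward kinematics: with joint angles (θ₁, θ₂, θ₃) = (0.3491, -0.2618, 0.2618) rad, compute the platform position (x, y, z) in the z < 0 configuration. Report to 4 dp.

(-0.0444, 0.0554, -0.3458)

O1 = (0.3679·cos0.0°, 0.3679·sin0.0°, -0.0684) = (0.3679, 0.0000, -0.0684)
φ2=120.0°: virtual centre (-0.1866, 0.3232, 0.0518), radius l
φ3=240.0°: virtual centre (-0.1866, -0.3232, -0.0518), radius l
subtract pairs → two planes through P
plane₁₂: -1.1091x+0.6464y+0.2403z = 0.0019
det = 1.4337;  x = -0.0017+0.1234z,  y = 0.0000+-0.1602z
sphere 1 gives Az²+Bz+C=0 with A=1.0409, B=0.0456, C=-0.1087;  B²−4AC=0.4546;  roots -0.3458, 0.3020;  negative root z = -0.3458
x = -0.0444, y = 0.0554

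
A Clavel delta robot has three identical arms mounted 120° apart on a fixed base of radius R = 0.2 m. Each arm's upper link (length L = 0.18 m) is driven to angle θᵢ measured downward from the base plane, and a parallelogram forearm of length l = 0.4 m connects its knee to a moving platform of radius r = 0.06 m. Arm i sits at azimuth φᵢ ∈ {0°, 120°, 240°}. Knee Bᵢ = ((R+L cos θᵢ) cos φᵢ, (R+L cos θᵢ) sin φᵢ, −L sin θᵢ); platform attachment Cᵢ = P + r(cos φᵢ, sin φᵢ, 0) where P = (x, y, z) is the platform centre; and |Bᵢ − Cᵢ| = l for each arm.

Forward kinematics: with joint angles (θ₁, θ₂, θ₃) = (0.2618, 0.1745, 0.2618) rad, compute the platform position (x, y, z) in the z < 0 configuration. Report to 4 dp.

(-0.0052, 0.0089, -0.2877)

O1 = (0.3139·cos0.0°, 0.3139·sin0.0°, -0.0466) = (0.3139, 0.0000, -0.0466)
O2 = (0.3173·cos120.0°, 0.3173·sin120.0°, -0.0313) = (-0.1586, 0.2748, -0.0313)
O3 = (0.3139·cos240.0°, 0.3139·sin240.0°, -0.0466) = (-0.1569, -0.2718, -0.0466)
|O₂|²−|O₁|² = 0.0010;  |O₃|²−|O₁|² = 0.0000
[-0.9450 0.5495 0.0307]·P = 0.0010;  [-0.9416 -0.5436 0.0000]·P = 0.0000
Cramer: x(z) = -0.0005+0.0162z;  y(z) = 0.0009-0.0280z
sphere 1 gives Az²+Bz+C=0 with A=1.0010, B=0.0830, C=-0.0590;  B²−4AC=0.2431;  roots -0.2877, 0.2048;  negative root z = -0.2877
x = -0.0052, y = 0.0089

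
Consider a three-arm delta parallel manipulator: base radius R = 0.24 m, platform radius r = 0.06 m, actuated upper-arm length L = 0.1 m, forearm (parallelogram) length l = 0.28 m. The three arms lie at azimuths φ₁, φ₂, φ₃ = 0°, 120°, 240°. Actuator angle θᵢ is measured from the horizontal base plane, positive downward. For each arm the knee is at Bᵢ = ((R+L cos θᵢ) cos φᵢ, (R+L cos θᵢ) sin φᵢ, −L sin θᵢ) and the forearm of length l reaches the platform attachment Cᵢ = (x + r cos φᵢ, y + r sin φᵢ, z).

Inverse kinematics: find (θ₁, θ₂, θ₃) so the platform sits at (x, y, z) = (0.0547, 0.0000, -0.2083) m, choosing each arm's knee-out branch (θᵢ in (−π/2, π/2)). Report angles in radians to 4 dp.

φ1=0.0° → target in arm frame (0.0547, 0.0000)
  A=0.1253, B=-0.2083, C=(l²−L²−A²−y'²−z²)/(2L)=0.0466
  θ1 = atan2(B,A) + arccos(C/0.2431) = 0.3488
rotate P by −φ2: (-0.0273, -0.0474, -0.2083)
  e−x'=0.2073;  (l²−L²−(e−x')²−y'²−z²)/2L = -0.1011
  γ=atan2(-0.2083,0.2073)=-0.7877;  ψ=arccos(-0.3441)=1.9221;  θ2=γ+ψ≈1.1344
φ3=240.0° → target in arm frame (-0.0274, 0.0474)
  e−x'=0.2074;  (l²−L²−(e−x')²−y'²−z²)/2L = -0.1011
  γ=atan2(-0.2083,0.2074)=-0.7877;  ψ=arccos(-0.3441)=1.9221;  θ3=γ+ψ≈1.1344

θ₁ = 0.3488, θ₂ = 1.1344, θ₃ = 1.1344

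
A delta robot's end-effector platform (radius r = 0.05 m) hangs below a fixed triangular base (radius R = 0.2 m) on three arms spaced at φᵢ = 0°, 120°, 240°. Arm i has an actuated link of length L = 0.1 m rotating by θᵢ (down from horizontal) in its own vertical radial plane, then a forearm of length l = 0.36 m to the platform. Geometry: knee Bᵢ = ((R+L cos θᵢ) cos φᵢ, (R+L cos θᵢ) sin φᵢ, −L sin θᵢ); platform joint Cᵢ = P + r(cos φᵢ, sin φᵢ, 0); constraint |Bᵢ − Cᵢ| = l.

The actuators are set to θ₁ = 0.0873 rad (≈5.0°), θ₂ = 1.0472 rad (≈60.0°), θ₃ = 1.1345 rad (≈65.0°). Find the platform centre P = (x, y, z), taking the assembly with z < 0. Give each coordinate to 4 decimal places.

(0.1004, 0.0086, -0.3362)

φ1=0.0°: virtual centre (0.2496, 0.0000, -0.0087), radius l
φ2=120.0°: virtual centre (-0.1000, 0.1732, -0.0866), radius l
φ3=240.0°: virtual centre (-0.0961, -0.1665, -0.0906), radius l
subtract pairs → two planes through P
plane₁₂: -0.6992x+0.3464y+-0.1558z = -0.0149
Cramer: x(z) = 0.0231-0.2299z;  y(z) = 0.0037-0.0145z
into |P−centre ₁|² = l²: 1.0531z² + 0.1215z + -0.0782 = 0;  Δ = 0.3442;  z = -0.3362 or 0.2209 → z<0 root = -0.3362
x = 0.1004, y = 0.0086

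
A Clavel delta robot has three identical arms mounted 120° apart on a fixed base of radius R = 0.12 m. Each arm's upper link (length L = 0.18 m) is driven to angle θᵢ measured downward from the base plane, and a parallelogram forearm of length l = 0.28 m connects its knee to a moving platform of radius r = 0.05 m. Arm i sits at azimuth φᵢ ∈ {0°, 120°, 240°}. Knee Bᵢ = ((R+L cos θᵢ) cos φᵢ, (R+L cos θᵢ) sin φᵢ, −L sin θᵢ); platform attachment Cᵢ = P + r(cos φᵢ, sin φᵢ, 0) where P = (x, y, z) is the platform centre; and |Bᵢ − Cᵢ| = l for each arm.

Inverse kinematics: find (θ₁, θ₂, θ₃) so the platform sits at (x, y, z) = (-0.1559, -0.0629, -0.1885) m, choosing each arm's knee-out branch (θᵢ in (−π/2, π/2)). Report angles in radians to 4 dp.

θ₁ = 1.3092, θ₂ = 0.5233, θ₃ = -0.2616

arm 1 (φ=0.0°): x'=-0.1559, y'=-0.0629
  e−x'=0.2259;  (l²−L²−(e−x')²−y'²−z²)/2L = -0.1237
  θ1 = atan2(B,A) + arccos(C/0.2942) = 1.3092
arm 2 (φ=120.0°): x'=0.0235, y'=0.1665
  e−x'=0.0465;  (l²−L²−(e−x')²−y'²−z²)/2L = -0.0539
  √(A²+B²)=0.1942;  θ2 = -1.3288+1.8521 ≈ 0.5233
φ3=240.0° → target in arm frame (0.1324, -0.1036)
  e−x'=-0.0624;  (l²−L²−(e−x')²−y'²−z²)/2L = -0.0115
  √(A²+B²)=0.1986;  θ3 = -1.8906+1.6289 ≈ -0.2616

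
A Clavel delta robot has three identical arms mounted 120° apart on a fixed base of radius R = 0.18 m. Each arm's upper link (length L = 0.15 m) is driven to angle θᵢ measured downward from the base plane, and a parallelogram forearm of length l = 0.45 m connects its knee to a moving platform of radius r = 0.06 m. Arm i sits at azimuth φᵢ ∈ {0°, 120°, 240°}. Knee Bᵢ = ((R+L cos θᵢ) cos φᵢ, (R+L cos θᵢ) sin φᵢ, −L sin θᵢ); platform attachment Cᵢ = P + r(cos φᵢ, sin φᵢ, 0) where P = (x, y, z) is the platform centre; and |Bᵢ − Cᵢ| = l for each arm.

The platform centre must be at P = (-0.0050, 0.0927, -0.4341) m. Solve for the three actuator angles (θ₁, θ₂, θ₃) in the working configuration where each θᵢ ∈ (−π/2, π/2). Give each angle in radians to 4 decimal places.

θ₁ = 0.5238, θ₂ = 0.1743, θ₃ = 0.7854

φ1=0.0° → target in arm frame (-0.0050, 0.0927)
  A cos θ + B sin θ = C:  0.1250·cos θ + -0.4341·sin θ = -0.1089
  θ1 = atan2(B,A) + arccos(C/0.4517) = 0.5238
arm 2 (φ=120.0°): x'=0.0828, y'=-0.0420
  A cos θ + B sin θ = C:  0.0372·cos θ + -0.4341·sin θ = -0.0386
  √(A²+B²)=0.4357;  θ2 = -1.4853+1.6596 ≈ 0.1743
rotate P by −φ3: (-0.0778, -0.0507, -0.4341)
  A=0.1978, B=-0.4341, C=(l²−L²−A²−y'²−z²)/(2L)=-0.1671
  γ=atan2(-0.4341,0.1978)=-1.1433;  ψ=arccos(-0.3503)=1.9287;  θ3=γ+ψ≈0.7854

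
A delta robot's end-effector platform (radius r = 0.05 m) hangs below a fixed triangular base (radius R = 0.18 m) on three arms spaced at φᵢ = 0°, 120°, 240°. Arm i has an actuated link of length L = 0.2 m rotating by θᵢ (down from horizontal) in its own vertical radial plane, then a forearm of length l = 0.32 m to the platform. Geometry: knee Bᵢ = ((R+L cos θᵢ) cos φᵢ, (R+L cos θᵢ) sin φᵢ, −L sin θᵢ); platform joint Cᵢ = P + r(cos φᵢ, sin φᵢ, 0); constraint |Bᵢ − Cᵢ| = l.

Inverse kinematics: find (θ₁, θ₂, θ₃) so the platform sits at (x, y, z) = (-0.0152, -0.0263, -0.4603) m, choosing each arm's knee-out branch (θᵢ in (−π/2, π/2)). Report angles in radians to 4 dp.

φ1=0.0° → target in arm frame (-0.0152, -0.0263)
  e−x'=0.1452;  (l²−L²−(e−x')²−y'²−z²)/2L = -0.4281
  √(A²+B²)=0.4827;  θ1 = -1.2652+2.6616 ≈ 1.3964
rotate P by −φ2: (-0.0152, 0.0263, -0.4603)
  e−x'=0.1452;  (l²−L²−(e−x')²−y'²−z²)/2L = -0.4281
  γ=atan2(-0.4603,0.1452)=-1.2653;  ψ=arccos(-0.8870)=2.6616;  θ2=γ+ψ≈1.3963
arm 3 (φ=240.0°): x'=0.0304, y'=0.0000
  A=0.0996, B=-0.4603, C=(l²−L²−A²−y'²−z²)/(2L)=-0.3985
  γ=atan2(-0.4603,0.0996)=-1.3577;  ψ=arccos(-0.8462)=2.5795;  θ3=γ+ψ≈1.2219

θ₁ = 1.3964, θ₂ = 1.3963, θ₃ = 1.2219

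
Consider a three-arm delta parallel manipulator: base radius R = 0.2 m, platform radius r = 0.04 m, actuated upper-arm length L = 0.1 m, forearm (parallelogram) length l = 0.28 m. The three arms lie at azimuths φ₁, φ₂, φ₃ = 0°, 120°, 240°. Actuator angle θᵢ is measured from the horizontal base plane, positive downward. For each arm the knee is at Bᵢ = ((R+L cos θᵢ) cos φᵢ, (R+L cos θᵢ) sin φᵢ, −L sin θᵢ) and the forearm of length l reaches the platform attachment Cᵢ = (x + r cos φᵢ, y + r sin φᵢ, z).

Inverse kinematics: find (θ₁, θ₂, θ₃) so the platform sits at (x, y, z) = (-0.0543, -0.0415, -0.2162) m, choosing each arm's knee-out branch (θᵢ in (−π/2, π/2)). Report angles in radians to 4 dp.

θ₁ = 1.2220, θ₂ = 0.8727, θ₃ = 0.1746

arm 1 (φ=0.0°): x'=-0.0543, y'=-0.0415
  A=0.2143, B=-0.2162, C=(l²−L²−A²−y'²−z²)/(2L)=-0.1299
  θ1 = atan2(B,A) + arccos(C/0.3044) = 1.2220
rotate P by −φ2: (-0.0088, 0.0678, -0.2162)
  A cos θ + B sin θ = C:  0.1688·cos θ + -0.2162·sin θ = -0.0571
  γ=atan2(-0.2162,0.1688)=-0.9079;  ψ=arccos(-0.2083)=1.7806;  θ2=γ+ψ≈0.8727
rotate P by −φ3: (0.0631, -0.0263, -0.2162)
  A cos θ + B sin θ = C:  0.0969·cos θ + -0.2162·sin θ = 0.0579
  θ3 = atan2(B,A) + arccos(C/0.2369) = 0.1746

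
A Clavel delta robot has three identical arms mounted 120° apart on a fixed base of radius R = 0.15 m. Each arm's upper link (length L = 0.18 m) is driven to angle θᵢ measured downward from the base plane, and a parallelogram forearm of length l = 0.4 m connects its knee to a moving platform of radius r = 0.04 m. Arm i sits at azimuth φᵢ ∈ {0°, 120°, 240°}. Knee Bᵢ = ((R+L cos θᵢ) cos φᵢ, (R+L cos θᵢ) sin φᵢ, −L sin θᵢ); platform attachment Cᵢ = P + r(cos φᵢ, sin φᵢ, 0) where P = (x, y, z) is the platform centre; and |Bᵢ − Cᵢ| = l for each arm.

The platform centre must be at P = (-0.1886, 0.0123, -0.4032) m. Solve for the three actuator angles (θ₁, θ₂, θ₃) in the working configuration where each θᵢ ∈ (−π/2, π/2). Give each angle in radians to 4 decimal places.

arm 1 (φ=0.0°): x'=-0.1886, y'=0.0123
  A=0.2986, B=-0.4032, C=(l²−L²−A²−y'²−z²)/(2L)=-0.3452
  √(A²+B²)=0.5017;  θ1 = -0.9334+2.3296 ≈ 1.3963
φ2=120.0° → target in arm frame (0.1050, 0.1572)
  A cos θ + B sin θ = C:  0.0050·cos θ + -0.4032·sin θ = -0.1658
  θ2 = atan2(B,A) + arccos(C/0.4032) = 0.4364
φ3=240.0° → target in arm frame (0.0836, -0.1695)
  A cos θ + B sin θ = C:  0.0264·cos θ + -0.4032·sin θ = -0.1789
  γ=atan2(-0.4032,0.0264)=-1.5055;  ψ=arccos(-0.4427)=2.0294;  θ3=γ+ψ≈0.5238

θ₁ = 1.3963, θ₂ = 0.4364, θ₃ = 0.5238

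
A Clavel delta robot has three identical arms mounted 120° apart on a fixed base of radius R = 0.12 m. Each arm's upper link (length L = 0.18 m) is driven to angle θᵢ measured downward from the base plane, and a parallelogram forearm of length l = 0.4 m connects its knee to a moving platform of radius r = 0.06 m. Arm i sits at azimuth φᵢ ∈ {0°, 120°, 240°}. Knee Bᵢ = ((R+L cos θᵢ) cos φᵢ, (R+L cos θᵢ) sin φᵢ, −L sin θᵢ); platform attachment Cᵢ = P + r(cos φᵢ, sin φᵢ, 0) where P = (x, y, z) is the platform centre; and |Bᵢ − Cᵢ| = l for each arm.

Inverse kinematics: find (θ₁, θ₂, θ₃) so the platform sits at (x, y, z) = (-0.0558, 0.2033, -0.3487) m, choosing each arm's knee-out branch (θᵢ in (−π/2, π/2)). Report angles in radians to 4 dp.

φ1=0.0° → target in arm frame (-0.0558, 0.2033)
  A=0.1158, B=-0.3487, C=(l²−L²−A²−y'²−z²)/(2L)=-0.1354
  θ1 = atan2(B,A) + arccos(C/0.3674) = 0.6979
φ2=120.0° → target in arm frame (0.2040, -0.0533)
  e−x'=-0.1440;  (l²−L²−(e−x')²−y'²−z²)/2L = -0.0488
  √(A²+B²)=0.3772;  θ2 = -1.9623+1.7005 ≈ -0.2619
rotate P by −φ3: (-0.1482, -0.1500, -0.3487)
  A=0.2082, B=-0.3487, C=(l²−L²−A²−y'²−z²)/(2L)=-0.1662
  θ3 = atan2(B,A) + arccos(C/0.4061) = 0.9597

θ₁ = 0.6979, θ₂ = -0.2619, θ₃ = 0.9597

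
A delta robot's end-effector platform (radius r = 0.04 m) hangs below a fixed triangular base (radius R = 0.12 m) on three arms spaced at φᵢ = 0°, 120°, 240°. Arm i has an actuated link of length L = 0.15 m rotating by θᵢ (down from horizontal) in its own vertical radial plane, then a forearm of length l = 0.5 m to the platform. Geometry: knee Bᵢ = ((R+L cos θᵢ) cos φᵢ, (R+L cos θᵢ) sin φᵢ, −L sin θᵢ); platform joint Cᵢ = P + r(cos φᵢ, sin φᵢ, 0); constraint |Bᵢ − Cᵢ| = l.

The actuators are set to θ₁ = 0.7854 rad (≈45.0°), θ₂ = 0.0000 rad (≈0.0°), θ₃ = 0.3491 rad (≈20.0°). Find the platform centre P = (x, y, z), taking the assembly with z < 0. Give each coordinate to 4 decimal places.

S1 = (0.1861·cos0.0°, 0.1861·sin0.0°, -0.1061) = (0.1861, 0.0000, -0.1061)
arm 2 at φ=120.0°: e+L cos θ2 = 0.2300;  S2 = (-0.1150, 0.1992, 0.0000)
φ3=240.0°: virtual centre (-0.1105, -0.1914, -0.0513), radius l
|S₂|²−|S₁|² = 0.0070;  |S₃|²−|S₁|² = 0.0056
[-0.6021 0.3984 0.2121]·P = 0.0070;  [-0.5931 -0.3827 0.1095]·P = 0.0056
det = 0.4667;  x = -0.0105+0.2674z,  y = 0.0017+-0.1283z
quadratic in z: (1.0880)z²+(0.1065)z+(-0.2001)=0, √Δ=0.9392 → z ∈ {-0.4806, 0.3827}; z = -0.4806 (taking z<0)
x = -0.1391, y = 0.0634

(-0.1391, 0.0634, -0.4806)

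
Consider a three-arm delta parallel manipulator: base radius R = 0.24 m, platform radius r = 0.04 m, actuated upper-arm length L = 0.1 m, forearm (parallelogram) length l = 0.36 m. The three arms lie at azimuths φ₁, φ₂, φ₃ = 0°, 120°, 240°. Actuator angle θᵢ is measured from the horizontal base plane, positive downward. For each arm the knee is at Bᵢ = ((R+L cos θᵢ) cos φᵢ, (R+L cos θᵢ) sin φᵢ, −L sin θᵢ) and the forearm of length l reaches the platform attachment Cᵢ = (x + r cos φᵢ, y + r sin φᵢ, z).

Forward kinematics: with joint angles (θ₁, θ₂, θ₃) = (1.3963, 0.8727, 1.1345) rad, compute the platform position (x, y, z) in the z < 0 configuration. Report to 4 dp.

(-0.0356, 0.0205, -0.3538)

φ1=0.0°: virtual centre (0.2174, 0.0000, -0.0985), radius l
arm 2 at φ=120.0°: (R−r)+L cos θ2 = 0.2643;  S2 = (-0.1321, 0.2289, -0.0766)
arm 3 at φ=240.0°: (R−r)+L cos θ3 = 0.2423;  S3 = (-0.1211, -0.2098, -0.0906)
|S₂|²−|S₁|² = 0.0188;  |S₃|²−|S₁|² = 0.0100
[-0.6990 0.4577 0.0437]·P = 0.0188;  [-0.6770 -0.4196 0.0157]·P = 0.0100
Cramer: x(z) = -0.0206+0.0423z;  y(z) = 0.0095-0.0309z
into |P−S₁|² = l²: 1.0027z² + 0.1762z + -0.0632 = 0;  Δ = 0.2845;  z = -0.3538 or 0.1781 → z<0 root = -0.3538
x = -0.0356, y = 0.0205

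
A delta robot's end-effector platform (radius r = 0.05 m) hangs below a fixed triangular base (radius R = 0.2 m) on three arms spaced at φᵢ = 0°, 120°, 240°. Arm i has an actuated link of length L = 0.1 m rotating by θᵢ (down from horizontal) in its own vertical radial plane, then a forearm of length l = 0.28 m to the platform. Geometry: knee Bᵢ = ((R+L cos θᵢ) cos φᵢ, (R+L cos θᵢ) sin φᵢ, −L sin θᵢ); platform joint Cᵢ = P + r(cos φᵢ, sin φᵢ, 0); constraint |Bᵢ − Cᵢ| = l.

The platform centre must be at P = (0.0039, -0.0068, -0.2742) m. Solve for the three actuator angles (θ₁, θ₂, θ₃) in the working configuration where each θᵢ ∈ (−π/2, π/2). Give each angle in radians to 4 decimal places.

θ₁ = 0.9602, θ₂ = 1.0470, θ₃ = 0.9599

arm 1 (φ=0.0°): x'=0.0039, y'=-0.0068
  e−x'=0.1461;  (l²−L²−(e−x')²−y'²−z²)/2L = -0.1409
  γ=atan2(-0.2742,0.1461)=-1.0812;  ψ=arccos(-0.4535)=2.0414;  θ1=γ+ψ≈0.9602
arm 2 (φ=120.0°): x'=-0.0078, y'=0.0000
  e−x'=0.1578;  (l²−L²−(e−x')²−y'²−z²)/2L = -0.1585
  γ=atan2(-0.2742,0.1578)=-1.0485;  ψ=arccos(-0.5010)=2.0955;  θ2=γ+ψ≈1.0470
arm 3 (φ=240.0°): x'=0.0039, y'=0.0068
  e−x'=0.1461;  (l²−L²−(e−x')²−y'²−z²)/2L = -0.1408
  γ=atan2(-0.2742,0.1461)=-1.0813;  ψ=arccos(-0.4533)=2.0413;  θ3=γ+ψ≈0.9599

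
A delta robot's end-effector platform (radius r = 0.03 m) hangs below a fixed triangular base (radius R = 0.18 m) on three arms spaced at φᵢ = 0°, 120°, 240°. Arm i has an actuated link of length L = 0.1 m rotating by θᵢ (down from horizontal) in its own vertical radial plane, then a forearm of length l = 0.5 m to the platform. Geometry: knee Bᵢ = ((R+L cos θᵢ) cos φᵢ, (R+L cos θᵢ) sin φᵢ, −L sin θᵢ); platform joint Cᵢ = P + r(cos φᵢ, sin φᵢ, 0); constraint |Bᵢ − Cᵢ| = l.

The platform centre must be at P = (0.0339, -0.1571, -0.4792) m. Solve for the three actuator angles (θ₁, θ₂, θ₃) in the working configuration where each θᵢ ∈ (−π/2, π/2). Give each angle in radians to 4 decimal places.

θ₁ = 0.5234, θ₂ = 1.3963, θ₃ = 0.0876

arm 1 (φ=0.0°): x'=0.0339, y'=-0.1571
  A=0.1161, B=-0.4792, C=(l²−L²−A²−y'²−z²)/(2L)=-0.1390
  γ=atan2(-0.4792,0.1161)=-1.3331;  ψ=arccos(-0.2818)=1.8565;  θ1=γ+ψ≈0.5234
φ2=120.0° → target in arm frame (-0.1530, 0.0492)
  A=0.3030, B=-0.4792, C=(l²−L²−A²−y'²−z²)/(2L)=-0.4193
  γ=atan2(-0.4792,0.3030)=-1.0070;  ψ=arccos(-0.7396)=2.4033;  θ2=γ+ψ≈1.3963
φ3=240.0° → target in arm frame (0.1191, 0.1079)
  A=0.0309, B=-0.4792, C=(l²−L²−A²−y'²−z²)/(2L)=-0.0112
  √(A²+B²)=0.4802;  θ3 = -1.5064+1.5940 ≈ 0.0876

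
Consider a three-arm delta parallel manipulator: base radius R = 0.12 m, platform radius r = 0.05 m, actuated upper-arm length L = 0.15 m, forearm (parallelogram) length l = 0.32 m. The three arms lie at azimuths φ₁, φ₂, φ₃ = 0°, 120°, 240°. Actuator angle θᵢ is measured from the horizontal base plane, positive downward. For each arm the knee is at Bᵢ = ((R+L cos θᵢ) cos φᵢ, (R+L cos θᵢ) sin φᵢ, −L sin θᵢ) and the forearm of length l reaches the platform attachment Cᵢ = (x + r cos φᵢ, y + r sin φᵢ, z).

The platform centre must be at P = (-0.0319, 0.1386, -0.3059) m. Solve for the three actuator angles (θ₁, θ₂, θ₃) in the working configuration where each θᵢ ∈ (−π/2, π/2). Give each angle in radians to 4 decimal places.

θ₁ = 0.7853, θ₂ = -0.0003, θ₃ = 1.0473

rotate P by −φ1: (-0.0319, 0.1386, -0.3059)
  A=0.1019, B=-0.3059, C=(l²−L²−A²−y'²−z²)/(2L)=-0.1442
  √(A²+B²)=0.3224;  θ1 = -1.2492+2.0346 ≈ 0.7853
arm 2 (φ=120.0°): x'=0.1360, y'=-0.0417
  e−x'=-0.0660;  (l²−L²−(e−x')²−y'²−z²)/2L = -0.0659
  √(A²+B²)=0.3129;  θ2 = -1.7832+1.7829 ≈ -0.0003
arm 3 (φ=240.0°): x'=-0.1041, y'=-0.0969
  e−x'=0.1741;  (l²−L²−(e−x')²−y'²−z²)/2L = -0.1779
  θ3 = atan2(B,A) + arccos(C/0.3520) = 1.0473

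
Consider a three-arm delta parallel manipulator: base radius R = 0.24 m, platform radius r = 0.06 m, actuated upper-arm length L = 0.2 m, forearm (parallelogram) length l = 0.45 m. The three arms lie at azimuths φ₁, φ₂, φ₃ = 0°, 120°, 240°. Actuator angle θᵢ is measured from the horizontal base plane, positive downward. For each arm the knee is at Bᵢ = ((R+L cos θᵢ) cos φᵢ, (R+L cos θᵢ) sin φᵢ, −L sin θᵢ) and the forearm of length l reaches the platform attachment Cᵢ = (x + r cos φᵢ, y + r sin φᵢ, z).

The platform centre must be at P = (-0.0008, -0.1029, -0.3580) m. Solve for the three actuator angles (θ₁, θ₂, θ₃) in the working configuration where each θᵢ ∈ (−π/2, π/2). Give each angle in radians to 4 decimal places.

θ₁ = 0.5234, θ₂ = 0.8726, θ₃ = 0.0873

rotate P by −φ1: (-0.0008, -0.1029, -0.3580)
  e−x'=0.1808;  (l²−L²−(e−x')²−y'²−z²)/2L = -0.0224
  γ=atan2(-0.3580,0.1808)=-1.1031;  ψ=arccos(-0.0557)=1.6266;  θ1=γ+ψ≈0.5234
rotate P by −φ2: (-0.0887, 0.0521, -0.3580)
  e−x'=0.2687;  (l²−L²−(e−x')²−y'²−z²)/2L = -0.1015
  θ2 = atan2(B,A) + arccos(C/0.4476) = 0.8726
rotate P by −φ3: (0.0895, 0.0508, -0.3580)
  e−x'=0.0905;  (l²−L²−(e−x')²−y'²−z²)/2L = 0.0589
  θ3 = atan2(B,A) + arccos(C/0.3693) = 0.0873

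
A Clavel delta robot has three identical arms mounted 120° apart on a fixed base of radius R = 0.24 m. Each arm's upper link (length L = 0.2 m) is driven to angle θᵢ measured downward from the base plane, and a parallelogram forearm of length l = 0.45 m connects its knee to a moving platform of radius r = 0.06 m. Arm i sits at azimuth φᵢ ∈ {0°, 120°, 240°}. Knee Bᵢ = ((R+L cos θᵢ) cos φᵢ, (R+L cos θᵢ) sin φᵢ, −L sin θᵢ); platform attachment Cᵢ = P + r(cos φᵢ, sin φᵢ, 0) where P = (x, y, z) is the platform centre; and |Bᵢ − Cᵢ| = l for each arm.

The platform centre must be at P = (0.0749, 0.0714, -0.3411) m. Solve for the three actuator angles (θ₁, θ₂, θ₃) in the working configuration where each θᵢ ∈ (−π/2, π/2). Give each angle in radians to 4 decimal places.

arm 1 (φ=0.0°): x'=0.0749, y'=0.0714
  A=0.1051, B=-0.3411, C=(l²−L²−A²−y'²−z²)/(2L)=0.0750
  γ=atan2(-0.3411,0.1051)=-1.2719;  ψ=arccos(0.2102)=1.3590;  θ1=γ+ψ≈0.0871
φ2=120.0° → target in arm frame (0.0244, -0.1006)
  A cos θ + B sin θ = C:  0.1556·cos θ + -0.3411·sin θ = 0.0296
  γ=atan2(-0.3411,0.1556)=-1.1428;  ψ=arccos(0.0788)=1.4919;  θ2=γ+ψ≈0.3491
arm 3 (φ=240.0°): x'=-0.0993, y'=0.0292
  A cos θ + B sin θ = C:  0.2793·cos θ + -0.3411·sin θ = -0.0817
  γ=atan2(-0.3411,0.2793)=-0.8847;  ψ=arccos(-0.1854)=1.7573;  θ3=γ+ψ≈0.8726

θ₁ = 0.0871, θ₂ = 0.3491, θ₃ = 0.8726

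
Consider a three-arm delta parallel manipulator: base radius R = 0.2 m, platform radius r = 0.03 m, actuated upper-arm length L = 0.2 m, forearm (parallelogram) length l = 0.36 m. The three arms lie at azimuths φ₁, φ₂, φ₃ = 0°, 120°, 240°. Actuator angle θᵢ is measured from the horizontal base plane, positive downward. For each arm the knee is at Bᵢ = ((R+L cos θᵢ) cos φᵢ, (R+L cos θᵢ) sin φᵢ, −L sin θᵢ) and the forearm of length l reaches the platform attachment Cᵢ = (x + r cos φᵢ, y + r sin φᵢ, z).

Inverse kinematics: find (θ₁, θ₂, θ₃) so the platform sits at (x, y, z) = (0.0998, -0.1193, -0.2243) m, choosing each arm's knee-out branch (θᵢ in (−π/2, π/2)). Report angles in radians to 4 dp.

φ1=0.0° → target in arm frame (0.0998, -0.1193)
  A cos θ + B sin θ = C:  0.0702·cos θ + -0.2243·sin θ = 0.0503
  γ=atan2(-0.2243,0.0702)=-1.2675;  ψ=arccos(0.2141)=1.3550;  θ1=γ+ψ≈0.0875
rotate P by −φ2: (-0.1532, -0.0268, -0.2243)
  A=0.3232, B=-0.2243, C=(l²−L²−A²−y'²−z²)/(2L)=-0.1647
  √(A²+B²)=0.3934;  θ2 = -0.6067+2.0029 ≈ 1.3962
arm 3 (φ=240.0°): x'=0.0534, y'=0.1461
  A=0.1166, B=-0.2243, C=(l²−L²−A²−y'²−z²)/(2L)=0.0109
  γ=atan2(-0.2243,0.1166)=-1.0915;  ψ=arccos(0.0431)=1.5277;  θ3=γ+ψ≈0.4362

θ₁ = 0.0875, θ₂ = 1.3962, θ₃ = 0.4362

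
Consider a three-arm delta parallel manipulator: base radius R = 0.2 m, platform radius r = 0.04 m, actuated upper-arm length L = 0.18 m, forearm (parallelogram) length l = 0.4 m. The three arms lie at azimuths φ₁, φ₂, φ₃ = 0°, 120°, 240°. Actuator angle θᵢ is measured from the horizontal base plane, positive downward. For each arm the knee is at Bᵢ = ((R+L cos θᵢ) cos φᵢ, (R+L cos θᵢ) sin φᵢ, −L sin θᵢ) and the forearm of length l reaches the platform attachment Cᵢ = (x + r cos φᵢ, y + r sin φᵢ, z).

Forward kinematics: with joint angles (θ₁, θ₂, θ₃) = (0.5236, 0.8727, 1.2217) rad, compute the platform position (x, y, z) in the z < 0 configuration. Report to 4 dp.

φ1=0.0°: virtual centre (0.3159, 0.0000, -0.0900), radius l
φ2=120.0°: virtual centre (-0.1378, 0.2388, -0.1379), radius l
arm 3 at φ=240.0°: ρ3 = 0.2216;  S3 = (-0.1108, -0.1919, -0.1691)
subtract pairs → two planes through P
[-0.9075 0.4775 -0.0958]·P = -0.0129;  [-0.8533 -0.3838 -0.1583]·P = -0.0302
Cramer: x(z) = 0.0256-0.1487z;  y(z) = 0.0217-0.0819z
quadratic in z: (1.0288)z²+(0.2627)z+(-0.0672)=0, √Δ=0.5877 → z ∈ {-0.4133, 0.1579}; z = -0.4133 (taking z<0)
x = 0.0870, y = 0.0556

(0.0870, 0.0556, -0.4133)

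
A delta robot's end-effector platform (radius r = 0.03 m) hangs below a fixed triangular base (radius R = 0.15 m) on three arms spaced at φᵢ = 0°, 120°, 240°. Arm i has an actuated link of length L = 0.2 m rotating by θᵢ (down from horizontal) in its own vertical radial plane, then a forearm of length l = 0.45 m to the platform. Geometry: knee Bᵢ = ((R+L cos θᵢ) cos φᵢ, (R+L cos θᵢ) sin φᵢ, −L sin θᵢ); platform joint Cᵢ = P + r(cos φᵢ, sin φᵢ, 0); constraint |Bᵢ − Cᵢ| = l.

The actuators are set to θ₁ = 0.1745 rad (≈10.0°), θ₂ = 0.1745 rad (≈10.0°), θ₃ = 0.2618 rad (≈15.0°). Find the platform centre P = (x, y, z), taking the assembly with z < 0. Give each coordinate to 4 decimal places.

(0.0070, 0.0121, -0.3607)

S1 = (0.3170·cos0.0°, 0.3170·sin0.0°, -0.0347) = (0.3170, 0.0000, -0.0347)
S2 = (0.3170·cos120.0°, 0.3170·sin120.0°, -0.0347) = (-0.1585, 0.2745, -0.0347)
φ3=240.0°: virtual centre (-0.1566, -0.2712, -0.0518), radius l
eliminate P² terms by subtracting sphere 1 from 2 and 3
plane₁₂: -0.9509x+0.5490y+0.0000z = 0.0000
det = 1.0358;  x = 0.0005+-0.0181z,  y = 0.0008+-0.0313z
into |P−S₁|² = l²: 1.0013z² + 0.0808z + -0.1011 = 0;  Δ = 0.4116;  z = -0.3607 or 0.2800 → z<0 root = -0.3607
x = 0.0070, y = 0.0121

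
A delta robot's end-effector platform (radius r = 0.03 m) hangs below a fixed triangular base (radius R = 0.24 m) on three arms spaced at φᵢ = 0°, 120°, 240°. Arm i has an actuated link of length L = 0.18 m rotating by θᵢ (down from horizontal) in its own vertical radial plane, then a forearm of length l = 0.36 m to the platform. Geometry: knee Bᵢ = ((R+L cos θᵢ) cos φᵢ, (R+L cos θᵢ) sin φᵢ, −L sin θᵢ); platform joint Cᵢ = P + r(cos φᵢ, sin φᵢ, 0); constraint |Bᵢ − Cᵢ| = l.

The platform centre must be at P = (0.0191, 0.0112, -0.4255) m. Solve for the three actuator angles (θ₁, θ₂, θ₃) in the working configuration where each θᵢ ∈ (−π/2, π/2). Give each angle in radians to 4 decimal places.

rotate P by −φ1: (0.0191, 0.0112, -0.4255)
  e−x'=0.1909;  (l²−L²−(e−x')²−y'²−z²)/2L = -0.3345
  √(A²+B²)=0.4664;  θ1 = -1.1491+2.3706 ≈ 1.2216
arm 2 (φ=120.0°): x'=0.0001, y'=-0.0221
  e−x'=0.2099;  (l²−L²−(e−x')²−y'²−z²)/2L = -0.3566
  γ=atan2(-0.4255,0.2099)=-1.1126;  ψ=arccos(-0.7516)=2.4213;  θ2=γ+ψ≈1.3087
rotate P by −φ3: (-0.0192, 0.0109, -0.4255)
  A cos θ + B sin θ = C:  0.2292·cos θ + -0.4255·sin θ = -0.3792
  √(A²+B²)=0.4833;  θ3 = -1.0766+2.4729 ≈ 1.3963

θ₁ = 1.2216, θ₂ = 1.3087, θ₃ = 1.3963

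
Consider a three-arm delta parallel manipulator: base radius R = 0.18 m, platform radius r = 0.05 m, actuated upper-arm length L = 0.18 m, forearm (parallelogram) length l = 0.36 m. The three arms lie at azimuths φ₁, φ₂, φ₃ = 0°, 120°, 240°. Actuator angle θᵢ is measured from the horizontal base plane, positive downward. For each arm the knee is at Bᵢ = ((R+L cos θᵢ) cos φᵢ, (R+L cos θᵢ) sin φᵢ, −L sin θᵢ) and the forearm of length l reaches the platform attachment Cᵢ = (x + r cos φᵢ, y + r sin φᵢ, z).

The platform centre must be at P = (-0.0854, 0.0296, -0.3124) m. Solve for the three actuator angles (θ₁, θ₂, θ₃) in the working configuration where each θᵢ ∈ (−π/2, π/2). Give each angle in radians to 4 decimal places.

θ₁ = 0.9601, θ₂ = 0.2621, θ₃ = 0.5236

φ1=0.0° → target in arm frame (-0.0854, 0.0296)
  e−x'=0.2154;  (l²−L²−(e−x')²−y'²−z²)/2L = -0.1324
  θ1 = atan2(B,A) + arccos(C/0.3795) = 0.9601
arm 2 (φ=120.0°): x'=0.0683, y'=0.0592
  A cos θ + B sin θ = C:  0.0617·cos θ + -0.3124·sin θ = -0.0214
  θ2 = atan2(B,A) + arccos(C/0.3184) = 0.2621
rotate P by −φ3: (0.0171, -0.0888, -0.3124)
  e−x'=0.1129;  (l²−L²−(e−x')²−y'²−z²)/2L = -0.0584
  γ=atan2(-0.3124,0.1129)=-1.2239;  ψ=arccos(-0.1758)=1.7475;  θ3=γ+ψ≈0.5236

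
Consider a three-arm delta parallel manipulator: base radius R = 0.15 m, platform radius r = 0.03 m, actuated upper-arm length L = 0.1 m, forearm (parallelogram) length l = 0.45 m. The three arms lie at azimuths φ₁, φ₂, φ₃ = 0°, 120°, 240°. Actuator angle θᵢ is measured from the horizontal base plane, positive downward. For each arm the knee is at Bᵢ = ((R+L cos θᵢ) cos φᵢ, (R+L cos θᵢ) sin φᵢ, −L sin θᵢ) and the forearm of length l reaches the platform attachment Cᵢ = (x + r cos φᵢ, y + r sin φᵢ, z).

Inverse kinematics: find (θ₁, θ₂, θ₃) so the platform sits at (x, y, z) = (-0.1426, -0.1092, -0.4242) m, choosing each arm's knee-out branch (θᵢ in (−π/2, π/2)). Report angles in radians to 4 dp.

rotate P by −φ1: (-0.1426, -0.1092, -0.4242)
  e−x'=0.2626;  (l²−L²−(e−x')²−y'²−z²)/2L = -0.3416
  √(A²+B²)=0.4989;  θ1 = -1.0165+2.3251 ≈ 1.3086
arm 2 (φ=120.0°): x'=-0.0233, y'=0.1781
  e−x'=0.1433;  (l²−L²−(e−x')²−y'²−z²)/2L = -0.1984
  √(A²+B²)=0.4477;  θ2 = -1.2451+2.0300 ≈ 0.7849
arm 3 (φ=240.0°): x'=0.1659, y'=-0.0689
  A=-0.0459, B=-0.4242, C=(l²−L²−A²−y'²−z²)/(2L)=0.0285
  √(A²+B²)=0.4267;  θ3 = -1.6785+1.5039 ≈ -0.1746

θ₁ = 1.3086, θ₂ = 0.7849, θ₃ = -0.1746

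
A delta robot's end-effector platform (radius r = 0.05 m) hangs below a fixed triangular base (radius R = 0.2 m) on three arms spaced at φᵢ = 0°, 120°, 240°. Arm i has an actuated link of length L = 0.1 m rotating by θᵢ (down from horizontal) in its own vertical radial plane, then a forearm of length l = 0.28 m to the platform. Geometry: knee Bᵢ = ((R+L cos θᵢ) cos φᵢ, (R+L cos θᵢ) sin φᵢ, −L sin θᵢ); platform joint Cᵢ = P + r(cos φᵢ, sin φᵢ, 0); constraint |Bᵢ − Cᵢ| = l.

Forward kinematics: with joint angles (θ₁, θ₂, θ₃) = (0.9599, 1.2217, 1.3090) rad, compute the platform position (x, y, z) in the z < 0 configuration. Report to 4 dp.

(0.0272, 0.0069, -0.2961)

φ1=0.0°: virtual centre (0.2074, 0.0000, -0.0819), radius l
arm 2 at φ=120.0°: e+L cos θ2 = 0.1842;  S2 = (-0.0921, 0.1595, -0.0940)
φ3=240.0°: virtual centre (-0.0879, -0.1523, -0.0966), radius l
subtract pairs → two planes through P
linear system: -0.5989x+0.3191y = -0.0069−-0.0241z; -0.5906x+-0.3046y = -0.0094−-0.0294z
Cramer: x(z) = 0.0138-0.0451z;  y(z) = 0.0042-0.0090z
sphere 1 gives Az²+Bz+C=0 with A=1.0021, B=0.1812, C=-0.0342;  B²−4AC=0.1700;  roots -0.2961, 0.1153;  negative root z = -0.2961
x = 0.0272, y = 0.0069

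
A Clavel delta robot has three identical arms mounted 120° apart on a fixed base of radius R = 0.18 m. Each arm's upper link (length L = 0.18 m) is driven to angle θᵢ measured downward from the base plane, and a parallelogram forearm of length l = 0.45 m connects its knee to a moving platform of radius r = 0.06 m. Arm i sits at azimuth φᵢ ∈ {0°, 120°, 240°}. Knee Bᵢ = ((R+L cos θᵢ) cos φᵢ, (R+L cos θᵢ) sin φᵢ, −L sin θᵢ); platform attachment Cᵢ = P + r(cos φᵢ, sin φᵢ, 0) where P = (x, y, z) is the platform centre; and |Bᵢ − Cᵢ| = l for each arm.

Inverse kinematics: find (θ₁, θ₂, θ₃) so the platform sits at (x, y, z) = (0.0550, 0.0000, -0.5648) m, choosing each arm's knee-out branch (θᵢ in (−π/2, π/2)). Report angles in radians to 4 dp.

θ₁ = 0.9599, θ₂ = 1.2219, θ₃ = 1.2219

arm 1 (φ=0.0°): x'=0.0550, y'=0.0000
  A cos θ + B sin θ = C:  0.0650·cos θ + -0.5648·sin θ = -0.4253
  γ=atan2(-0.5648,0.0650)=-1.4562;  ψ=arccos(-0.7482)=2.4161;  θ1=γ+ψ≈0.9599
arm 2 (φ=120.0°): x'=-0.0275, y'=-0.0476
  A=0.1475, B=-0.5648, C=(l²−L²−A²−y'²−z²)/(2L)=-0.4803
  θ2 = atan2(B,A) + arccos(C/0.5837) = 1.2219
arm 3 (φ=240.0°): x'=-0.0275, y'=0.0476
  A=0.1475, B=-0.5648, C=(l²−L²−A²−y'²−z²)/(2L)=-0.4803
  θ3 = atan2(B,A) + arccos(C/0.5837) = 1.2219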